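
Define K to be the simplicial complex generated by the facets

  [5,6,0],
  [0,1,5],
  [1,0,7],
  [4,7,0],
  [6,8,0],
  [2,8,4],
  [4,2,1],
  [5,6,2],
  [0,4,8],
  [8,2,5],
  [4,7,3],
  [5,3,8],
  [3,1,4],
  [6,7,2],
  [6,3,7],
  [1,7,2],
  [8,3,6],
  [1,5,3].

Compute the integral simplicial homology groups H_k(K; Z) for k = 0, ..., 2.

H_0 ≅ Z,  H_1 ≅ Z ⊕ Z/2,  H_2 = 0.

Order the vertices as 0 < 1 < 2 < 3 < 4 < 5 < 6 < 7 < 8. Listing each simplex with vertices in this order, K has dimension 2 with simplices:

  0-simplices (9): [0], [1], [2], [3], [4], [5], [6], [7], [8]
  1-simplices (27): (27 of them)
  2-simplices (18): [0,1,5], [0,1,7], [0,4,7], [0,4,8], [0,5,6], [0,6,8], [1,2,4], [1,2,7], [1,3,4], [1,3,5], [2,4,8], [2,5,6], [2,5,8], [2,6,7], [3,4,7], [3,5,8], [3,6,7], [3,6,8]

so the chain groups are C_0 ≅ Z^9, C_1 ≅ Z^27, C_2 ≅ Z^18.

The boundary map ∂_1: C_1 → C_0 sends each edge [p,q] (with p < q) to q − p.
The 9×27 boundary matrix has rank 8 and Smith normal form diag(1,1,1,1,1,1,1,1).

The boundary map ∂_2: C_2 → C_1 sends each 2-simplex [p,q,r] to [q,r] − [p,r] + [p,q]. For instance
  ∂[3,4,7] = [4,7] − [3,7] + [3,4],
  ∂[2,4,8] = [4,8] − [2,8] + [2,4].
This gives a 27×18 integer matrix of rank 18; reducing to Smith normal form yields diagonal entries (1,1,1,1,1,1,1,1,1,1,1,1,1,1,1,1,1,2).

From H_k ≅ ker(∂_k) / im(∂_{k+1}) we obtain:

  H_0: rank C_0 − rank ∂_1 = 9 − 8 = 1, and the invariant factors of ∂_1 are all 1, so H_0 ≅ Z.
  H_1: rank ker ∂_1 − rank ∂_2 = (27 − 8) − 18 = 1, and ∂_2 has invariant factor 2 > 1, so H_1 ≅ Z ⊕ Z/2.
  H_2: rank ker ∂_2 − rank ∂_3 = (18 − 18) − 0 = 0, and there is no ∂_3, so H_2 ≅ 0.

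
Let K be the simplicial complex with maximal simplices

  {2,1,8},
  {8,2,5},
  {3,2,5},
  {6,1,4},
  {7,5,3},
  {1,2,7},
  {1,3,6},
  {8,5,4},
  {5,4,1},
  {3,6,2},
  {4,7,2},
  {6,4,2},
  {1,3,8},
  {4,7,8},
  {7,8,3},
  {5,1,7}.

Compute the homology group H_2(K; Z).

K has 8 vertices, 24 edges, 16 triangles.
rank ∂_2 = 15, rank ∂_3 = 0 ⇒ b_2 = 16 − 15 − 0 = 1. So H_2 ≅ Z.

H_2 = Z.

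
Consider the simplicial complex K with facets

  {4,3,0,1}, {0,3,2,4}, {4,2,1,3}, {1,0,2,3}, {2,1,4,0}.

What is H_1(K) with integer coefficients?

Take the total order 0 < 1 < 2 < 3 < 4 on the vertex set. Then K (dimension 3) consists of the simplices:

  0-simplices (5): [0], [1], [2], [3], [4]
  1-simplices (10): [0,1], [0,2], [0,3], [0,4], [1,2], [1,3], [1,4], [2,3], [2,4], [3,4]
  2-simplices (10): [0,1,2], [0,1,3], [0,1,4], [0,2,3], [0,2,4], [0,3,4], [1,2,3], [1,2,4], [1,3,4], [2,3,4]
  3-simplices (5): [0,1,2,3], [0,1,2,4], [0,1,3,4], [0,2,3,4], [1,2,3,4]

Hence C_0 ≅ Z^5, C_1 ≅ Z^10, C_2 ≅ Z^10, C_3 ≅ Z^5.

∂_1: C_1 → C_0 sends each edge [p,q] (with p < q) to q − p.
The resulting 5×10 matrix has rank 4, and its Smith normal form has invariant factors (1,1,1,1).

∂_2: C_2 → C_1 acts by ∂[p,q,r] = [q,r] − [p,r] + [p,q]. For instance
  ∂[0,3,4] = [3,4] − [0,4] + [0,3],
  ∂[0,2,4] = [2,4] − [0,4] + [0,2].
As a 10×10 matrix over Z this has rank 6, with invariant factors (1,1,1,1,1,1).

Boundary ∂_3: C_3 → C_2 sends each 3-simplex σ to the alternating sum Σ_i (−1)^i (σ with its i-th vertex removed). For instance
  ∂[1,2,3,4] = [2,3,4] − [1,3,4] + [1,2,4] − [1,2,3],
  ∂[0,1,3,4] = [1,3,4] − [0,3,4] + [0,1,4] − [0,1,3].
The 10×5 boundary matrix has rank 4 and Smith normal form diag(1,1,1,1).

Reading off H_k = ker ∂_k / im ∂_{k+1}:

  H_1: rank ker ∂_1 − rank ∂_2 = (10 − 4) − 6 = 0, and the invariant factors of ∂_2 are all 1, so H_1 ≅ 0.

H_1 ≅ 0.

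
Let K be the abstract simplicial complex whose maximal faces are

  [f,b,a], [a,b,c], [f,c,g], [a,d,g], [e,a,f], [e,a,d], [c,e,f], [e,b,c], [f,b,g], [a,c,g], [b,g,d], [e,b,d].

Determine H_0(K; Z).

Fix the vertex order a < b < c < d < e < f < g and write every simplex with vertices in increasing order. Then dim K = 2 and the simplices of K are:

  0-simplices (7): a, b, c, d, e, f, g
  1-simplices (18): ab, ac, ad, ae, af, ag, bc, bd, be, bf, bg, ce, cf, cg, de, dg, ef, fg
  2-simplices (12): abc, abf, acg, ade, adg, aef, bce, bde, bdg, bfg, cef, cfg

giving chain groups C_0 ≅ Z^7, C_1 ≅ Z^18, C_2 ≅ Z^12.

Boundary ∂_1: C_1 → C_0 sends each edge [p,q] (with p < q) to q − p.
The 7×18 boundary matrix has rank 6 and Smith normal form diag(1,1,1,1,1,1).

∂_2: C_2 → C_1 acts by ∂[p,q,r] = [q,r] − [p,r] + [p,q]. For instance
  ∂adg = dg − ag + ad,
  ∂abc = bc − ac + ab.
As a 18×12 matrix over Z this has rank 12, with invariant factors (1,1,1,1,1,1,1,1,1,1,1,2).

Now H_k = ker ∂_k / im ∂_{k+1}, so:

  H_0: rank C_0 − rank ∂_1 = 7 − 6 = 1, and the invariant factors of ∂_1 are all 1, so H_0 = Z.

(K is a triangulation of the real projective plane RP^2.)

H_0 = Z.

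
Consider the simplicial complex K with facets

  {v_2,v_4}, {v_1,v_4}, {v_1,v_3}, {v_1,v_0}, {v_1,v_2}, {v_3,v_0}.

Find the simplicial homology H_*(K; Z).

H_0 ≅ Z,  H_1 ≅ Z^2.

Order the vertices as v_0 < v_1 < v_2 < v_3 < v_4. Listing each simplex with vertices in this order, K has dimension 1 with simplices:

  0-simplices (5): [v_0], [v_1], [v_2], [v_3], [v_4]
  1-simplices (6): [v_0,v_1], [v_0,v_3], [v_1,v_2], [v_1,v_3], [v_1,v_4], [v_2,v_4]

so the chain groups are C_0 ≅ Z^5, C_1 ≅ Z^6.

Boundary ∂_1: C_1 → C_0 is given by ∂[p,q] = [q] − [p]. For instance
  ∂[v_1,v_2] = [v_2] − [v_1].
The resulting 5×6 matrix has rank 4, and its Smith normal form has invariant factors (1,1,1,1).

Computing H_k = (kernel of ∂_k) / (image of ∂_{k+1}):

  H_0: rank C_0 − rank ∂_1 = 5 − 4 = 1, and the invariant factors of ∂_1 are all 1, so H_0 = Z.
  H_1: rank ker ∂_1 − rank ∂_2 = (6 − 4) − 0 = 2, and there is no ∂_2, so H_1 = Z^2.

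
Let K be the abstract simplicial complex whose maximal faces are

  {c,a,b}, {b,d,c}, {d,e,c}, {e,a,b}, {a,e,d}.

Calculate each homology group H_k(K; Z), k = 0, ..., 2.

Order the vertices as a < b < c < d < e. Listing each simplex with vertices in this order, K has dimension 2 with simplices:

  0-simplices (5): a, b, c, d, e
  1-simplices (10): ab, ac, ad, ae, bc, bd, be, cd, ce, de
  2-simplices (5): abc, abe, ade, bcd, cde

so the chain groups are C_0 ≅ Z^5, C_1 ≅ Z^10, C_2 ≅ Z^5.

Boundary ∂_1: C_1 → C_0 sends each edge [p,q] (with p < q) to q − p. For instance
  ∂bd = d − b.
The 5×10 boundary matrix has rank 4 and Smith normal form diag(1,1,1,1).

Boundary ∂_2: C_2 → C_1 acts by ∂[p,q,r] = [q,r] − [p,r] + [p,q]. For instance
  ∂abc = bc − ac + ab,
  ∂abe = be − ae + ab.
The 10×5 boundary matrix has rank 5 and Smith normal form diag(1,1,1,1,1).

Computing H_k = (kernel of ∂_k) / (image of ∂_{k+1}):

  H_0: rank C_0 − rank ∂_1 = 5 − 4 = 1, and the invariant factors of ∂_1 are all 1, so H_0 ≅ Z.
  H_1: rank ker ∂_1 − rank ∂_2 = (10 − 4) − 5 = 1, and the invariant factors of ∂_2 are all 1, so H_1 ≅ Z.
  H_2: rank ker ∂_2 − rank ∂_3 = (5 − 5) − 0 = 0, and there is no ∂_3, so H_2 ≅ 0.

H_0 = Z,  H_1 = Z,  H_2 = 0.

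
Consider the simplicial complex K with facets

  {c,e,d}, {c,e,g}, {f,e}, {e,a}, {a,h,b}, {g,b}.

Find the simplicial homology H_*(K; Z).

Take the total order a < b < c < d < e < f < g < h on the vertex set. Then K (dimension 2) consists of the simplices:

  0-simplices (8): a, b, c, d, e, f, g, h
  1-simplices (11): ab, ae, ah, bg, bh, cd, ce, cg, de, ef, eg
  2-simplices (3): abh, cde, ceg

so the chain groups are C_0 ≅ Z^8, C_1 ≅ Z^11, C_2 ≅ Z^3.

Boundary ∂_1: C_1 → C_0 sends each edge [p,q] (with p < q) to q − p.
This gives a 8×11 integer matrix of rank 7; reducing to Smith normal form yields diagonal entries (1,1,1,1,1,1,1).

Boundary ∂_2: C_2 → C_1 maps a triangle to the signed sum of its edges. For instance
  ∂abh = bh − ah + ab,
  ∂ceg = eg − cg + ce.
This gives a 11×3 integer matrix of rank 3; reducing to Smith normal form yields diagonal entries (1,1,1).

Reading off H_k = ker ∂_k / im ∂_{k+1}:

  H_0: rank C_0 − rank ∂_1 = 8 − 7 = 1, and the invariant factors of ∂_1 are all 1, so H_0 = Z.
  H_1: rank ker ∂_1 − rank ∂_2 = (11 − 7) − 3 = 1, and the invariant factors of ∂_2 are all 1, so H_1 = Z.
  H_2: rank ker ∂_2 − rank ∂_3 = (3 − 3) − 0 = 0, and there is no ∂_3, so H_2 = 0.

As a check, the Euler characteristic is 8 − 11 + 3 = 0, which agrees with 1 − 1 + 0 = 0.

H_0 ≅ Z,  H_1 ≅ Z,  H_2 = 0.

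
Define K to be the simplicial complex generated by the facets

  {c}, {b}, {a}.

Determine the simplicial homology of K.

H_0 = Z^3.

Fix the vertex order a < b < c and write every simplex with vertices in increasing order. Then dim K = 0 and the simplices of K are:

  0-simplices (3): a, b, c

Hence C_0 ≅ Z^3.

Reading off H_k = ker ∂_k / im ∂_{k+1}:

  H_0: rank C_0 − rank ∂_1 = 3 − 0 = 3, and there is no ∂_1, so H_0 ≅ Z^3.

(K is a triangulation of a set of 3 points.)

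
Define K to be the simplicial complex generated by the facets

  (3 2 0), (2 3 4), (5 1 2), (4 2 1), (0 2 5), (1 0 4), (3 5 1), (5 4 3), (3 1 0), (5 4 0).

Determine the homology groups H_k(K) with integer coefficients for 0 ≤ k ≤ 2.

We work with the vertex ordering 0 < 1 < 2 < 3 < 4 < 5. The simplices of K, each written with vertices in increasing order, are:

  0-simplices (6): [0], [1], [2], [3], [4], [5]
  1-simplices (15): [0,1], [0,2], [0,3], [0,4], [0,5], [1,2], [1,3], [1,4], [1,5], [2,3], [2,4], [2,5], [3,4], [3,5], [4,5]
  2-simplices (10): [0,1,3], [0,1,4], [0,2,3], [0,2,5], [0,4,5], [1,2,4], [1,2,5], [1,3,5], [2,3,4], [3,4,5]

so the chain groups are C_0 ≅ Z^6, C_1 ≅ Z^15, C_2 ≅ Z^10.

∂_1: C_1 → C_0 maps an edge to its endpoints' difference, ∂[p,q] = q − p.
The 6×15 boundary matrix has rank 5 and Smith normal form diag(1,1,1,1,1).

Boundary ∂_2: C_2 → C_1 sends each 2-simplex [p,q,r] to [q,r] − [p,r] + [p,q]. For instance
  ∂[1,2,4] = [2,4] − [1,4] + [1,2],
  ∂[2,3,4] = [3,4] − [2,4] + [2,3].
The resulting 15×10 matrix has rank 10, and its Smith normal form has invariant factors (1,1,1,1,1,1,1,1,1,2).

From H_k ≅ ker(∂_k) / im(∂_{k+1}) we obtain:

  H_0: rank C_0 − rank ∂_1 = 6 − 5 = 1, and the invariant factors of ∂_1 are all 1, so H_0 ≅ Z.
  H_1: rank ker ∂_1 − rank ∂_2 = (15 − 5) − 10 = 0, and ∂_2 has invariant factor 2 > 1, so H_1 ≅ Z/2.
  H_2: rank ker ∂_2 − rank ∂_3 = (10 − 10) − 0 = 0, and there is no ∂_3, so H_2 ≅ 0.

As a check, the Euler characteristic is 6 − 15 + 10 = 1, which agrees with 1 − 0 + 0 = 1.
(K is a triangulation of the real projective plane RP^2.)

H_0 = Z,  H_1 = Z/2,  H_2 = 0.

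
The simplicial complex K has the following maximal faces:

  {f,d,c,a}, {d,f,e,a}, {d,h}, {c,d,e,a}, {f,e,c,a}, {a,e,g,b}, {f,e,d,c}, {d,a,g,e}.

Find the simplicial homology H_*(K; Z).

H_0 = Z,  H_1 = 0,  H_2 = 0,  H_3 = Z.

K has 8 vertices, 17 edges, 16 triangles, 7 3-simplices.
rank ∂_0 = 0, rank ∂_1 = 7 ⇒ b_0 = 8 − 0 − 7 = 1; all invariant factors of ∂_1 are 1 so no torsion. So H_0 ≅ Z.
rank ∂_1 = 7, rank ∂_2 = 10 ⇒ b_1 = 17 − 7 − 10 = 0; all invariant factors of ∂_2 are 1 so no torsion. So H_1 ≅ 0.
rank ∂_2 = 10, rank ∂_3 = 6 ⇒ b_2 = 16 − 10 − 6 = 0; all invariant factors of ∂_3 are 1 so no torsion. So H_2 ≅ 0.
rank ∂_3 = 6, rank ∂_4 = 0 ⇒ b_3 = 7 − 6 − 0 = 1. So H_3 ≅ Z.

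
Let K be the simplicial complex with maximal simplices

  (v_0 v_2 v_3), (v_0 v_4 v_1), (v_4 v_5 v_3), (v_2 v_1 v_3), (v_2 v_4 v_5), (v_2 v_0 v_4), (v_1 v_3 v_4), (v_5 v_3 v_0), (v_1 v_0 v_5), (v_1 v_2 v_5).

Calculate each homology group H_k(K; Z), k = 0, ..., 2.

Take the total order v_0 < v_1 < v_2 < v_3 < v_4 < v_5 on the vertex set. Then K (dimension 2) consists of the simplices:

  0-simplices (6): [v_0], [v_1], [v_2], [v_3], [v_4], [v_5]
  1-simplices (15): (15 of them)
  2-simplices (10): [v_0,v_1,v_4], [v_0,v_1,v_5], [v_0,v_2,v_3], [v_0,v_2,v_4], [v_0,v_3,v_5], [v_1,v_2,v_3], [v_1,v_2,v_5], [v_1,v_3,v_4], [v_2,v_4,v_5], [v_3,v_4,v_5]

Hence C_0 ≅ Z^6, C_1 ≅ Z^15, C_2 ≅ Z^10.

∂_1: C_1 → C_0 sends each edge [p,q] (with p < q) to q − p. For instance
  ∂[v_3,v_5] = [v_5] − [v_3].
The resulting 6×15 matrix has rank 5, and its Smith normal form has invariant factors (1,1,1,1,1).

Boundary ∂_2: C_2 → C_1 sends each 2-simplex [p,q,r] to [q,r] − [p,r] + [p,q]. For instance
  ∂[v_2,v_4,v_5] = [v_4,v_5] − [v_2,v_5] + [v_2,v_4],
  ∂[v_0,v_1,v_4] = [v_1,v_4] − [v_0,v_4] + [v_0,v_1].
This gives a 15×10 integer matrix of rank 10; reducing to Smith normal form yields diagonal entries (1,1,1,1,1,1,1,1,1,2).

From H_k ≅ ker(∂_k) / im(∂_{k+1}) we obtain:

  H_0: rank C_0 − rank ∂_1 = 6 − 5 = 1, and the invariant factors of ∂_1 are all 1, so H_0 = Z.
  H_1: rank ker ∂_1 − rank ∂_2 = (15 − 5) − 10 = 0, and ∂_2 has invariant factor 2 > 1, so H_1 = Z_2.
  H_2: rank ker ∂_2 − rank ∂_3 = (10 − 10) − 0 = 0, and there is no ∂_3, so H_2 = 0.

As a check, the Euler characteristic is 6 − 15 + 10 = 1, which agrees with 1 − 0 + 0 = 1.

H_0 = Z,  H_1 = Z_2,  H_2 = 0.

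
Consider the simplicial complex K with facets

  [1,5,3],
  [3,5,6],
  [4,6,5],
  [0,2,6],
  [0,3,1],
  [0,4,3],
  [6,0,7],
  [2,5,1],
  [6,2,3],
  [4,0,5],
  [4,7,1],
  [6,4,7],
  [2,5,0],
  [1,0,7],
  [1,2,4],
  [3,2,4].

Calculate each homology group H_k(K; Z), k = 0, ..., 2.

Fix the vertex order 0 < 1 < 2 < 3 < 4 < 5 < 6 < 7 and write every simplex with vertices in increasing order. Then dim K = 2 and the simplices of K are:

  0-simplices (8): [0], [1], [2], [3], [4], [5], [6], [7]
  1-simplices (24): (24 of them)
  2-simplices (16): [0,1,3], [0,1,7], [0,2,5], [0,2,6], [0,3,4], [0,4,5], [0,6,7], [1,2,4], [1,2,5], [1,3,5], [1,4,7], [2,3,4], [2,3,6], [3,5,6], [4,5,6], [4,6,7]

Hence C_0 ≅ Z^8, C_1 ≅ Z^24, C_2 ≅ Z^16.

The boundary map ∂_1: C_1 → C_0 maps an edge to its endpoints' difference, ∂[p,q] = q − p.
This gives a 8×24 integer matrix of rank 7; reducing to Smith normal form yields diagonal entries (1,1,1,1,1,1,1).

∂_2: C_2 → C_1 maps a triangle to the signed sum of its edges. For instance
  ∂[0,3,4] = [3,4] − [0,4] + [0,3],
  ∂[0,4,5] = [4,5] − [0,5] + [0,4].
As a 24×16 matrix over Z this has rank 15, with invariant factors (1,1,1,1,1,1,1,1,1,1,1,1,1,1,1).

Now H_k = ker ∂_k / im ∂_{k+1}, so:

  H_0: rank C_0 − rank ∂_1 = 8 − 7 = 1, and the invariant factors of ∂_1 are all 1, so H_0 ≅ Z.
  H_1: rank ker ∂_1 − rank ∂_2 = (24 − 7) − 15 = 2, and the invariant factors of ∂_2 are all 1, so H_1 ≅ Z^2.
  H_2: rank ker ∂_2 − rank ∂_3 = (16 − 15) − 0 = 1, and there is no ∂_3, so H_2 ≅ Z.

H_0 = Z,  H_1 = Z^2,  H_2 = Z.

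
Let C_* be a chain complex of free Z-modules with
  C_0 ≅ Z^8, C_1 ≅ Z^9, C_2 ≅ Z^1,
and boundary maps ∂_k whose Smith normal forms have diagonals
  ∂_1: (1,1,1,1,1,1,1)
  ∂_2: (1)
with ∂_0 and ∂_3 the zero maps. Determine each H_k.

H_0: b_0 = 8 − 0 − 7 = 1; torsion from ∂_1 factors > 1: none. So H_0 = Z.
H_1: b_1 = 9 − 7 − 1 = 1; torsion from ∂_2 factors > 1: none. So H_1 = Z.
H_2: b_2 = 1 − 1 − 0 = 0; torsion from ∂_3 factors > 1: none. So H_2 = 0.

H_0 = Z,  H_1 = Z,  H_2 = 0.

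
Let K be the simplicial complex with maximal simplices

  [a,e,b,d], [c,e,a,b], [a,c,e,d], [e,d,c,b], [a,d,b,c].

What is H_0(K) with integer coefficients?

Order the vertices as a < b < c < d < e. Listing each simplex with vertices in this order, K has dimension 3 with simplices:

  0-simplices (5): a, b, c, d, e
  1-simplices (10): ab, ac, ad, ae, bc, bd, be, cd, ce, de
  2-simplices (10): abc, abd, abe, acd, ace, ade, bcd, bce, bde, cde
  3-simplices (5): abcd, abce, abde, acde, bcde

so the chain groups are C_0 ≅ Z^5, C_1 ≅ Z^10, C_2 ≅ Z^10, C_3 ≅ Z^5.

∂_1: C_1 → C_0 maps an edge to its endpoints' difference, ∂[p,q] = q − p. For instance
  ∂de = e − d.
This gives a 5×10 integer matrix of rank 4; reducing to Smith normal form yields diagonal entries (1,1,1,1).

The boundary map ∂_2: C_2 → C_1 maps a triangle to the signed sum of its edges. For instance
  ∂bce = ce − be + bc,
  ∂cde = de − ce + cd.
As a 10×10 matrix over Z this has rank 6, with invariant factors (1,1,1,1,1,1).

∂_3: C_3 → C_2 sends each 3-simplex σ to the alternating sum Σ_i (−1)^i (σ with its i-th vertex removed). For instance
  ∂acde = cde − ade + ace − acd,
  ∂abcd = bcd − acd + abd − abc.
The resulting 10×5 matrix has rank 4, and its Smith normal form has invariant factors (1,1,1,1).

Reading off H_k = ker ∂_k / im ∂_{k+1}:

  H_0: rank C_0 − rank ∂_1 = 5 − 4 = 1, and the invariant factors of ∂_1 are all 1, so H_0 ≅ Z.

(K is a triangulation of the 3-sphere S^3.)

H_0 ≅ Z.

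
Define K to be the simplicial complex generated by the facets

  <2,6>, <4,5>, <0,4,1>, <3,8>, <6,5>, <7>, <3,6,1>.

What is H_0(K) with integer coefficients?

H_0 ≅ Z^2.

Fix the vertex order 0 < 1 < 2 < 3 < 4 < 5 < 6 < 7 < 8 and write every simplex with vertices in increasing order. Then dim K = 2 and the simplices of K are:

  0-simplices (9): [0], [1], [2], [3], [4], [5], [6], [7], [8]
  1-simplices (10): [0,1], [0,4], [1,3], [1,4], [1,6], [2,6], [3,6], [3,8], [4,5], [5,6]
  2-simplices (2): [0,1,4], [1,3,6]

giving chain groups C_0 ≅ Z^9, C_1 ≅ Z^10, C_2 ≅ Z^2.

∂_1: C_1 → C_0 is given by ∂[p,q] = [q] − [p].
As a 9×10 matrix over Z this has rank 7, with invariant factors (1,1,1,1,1,1,1).

The boundary map ∂_2: C_2 → C_1 acts by ∂[p,q,r] = [q,r] − [p,r] + [p,q]. For instance
  ∂[0,1,4] = [1,4] − [0,4] + [0,1],
  ∂[1,3,6] = [3,6] − [1,6] + [1,3].
The resulting 10×2 matrix has rank 2, and its Smith normal form has invariant factors (1,1).

Computing H_k = (kernel of ∂_k) / (image of ∂_{k+1}):

  H_0: rank C_0 − rank ∂_1 = 9 − 7 = 2, and the invariant factors of ∂_1 are all 1, so H_0 = Z^2.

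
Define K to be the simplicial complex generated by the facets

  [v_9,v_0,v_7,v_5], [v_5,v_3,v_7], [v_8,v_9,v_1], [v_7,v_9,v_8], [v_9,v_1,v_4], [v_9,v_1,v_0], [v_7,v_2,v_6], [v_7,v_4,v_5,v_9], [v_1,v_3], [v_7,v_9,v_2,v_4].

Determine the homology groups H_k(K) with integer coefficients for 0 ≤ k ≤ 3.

Take the total order v_0 < v_1 < v_2 < v_3 < v_4 < v_5 < v_6 < v_7 < v_8 < v_9 on the vertex set. Then K (dimension 3) consists of the simplices:

  0-simplices (10): [v_0], [v_1], [v_2], [v_3], [v_4], [v_5], [v_6], [v_7], [v_8], [v_9]
  1-simplices (23): (23 of them)
  2-simplices (16): (16 of them)
  3-simplices (3): [v_0,v_5,v_7,v_9], [v_2,v_4,v_7,v_9], [v_4,v_5,v_7,v_9]

Hence C_0 ≅ Z^10, C_1 ≅ Z^23, C_2 ≅ Z^16, C_3 ≅ Z^3.

∂_1: C_1 → C_0 maps an edge to its endpoints' difference, ∂[p,q] = q − p. For instance
  ∂[v_5,v_7] = [v_7] − [v_5].
The 10×23 boundary matrix has rank 9 and Smith normal form diag(1,1,1,1,1,1,1,1,1).

∂_2: C_2 → C_1 maps a triangle to the signed sum of its edges. For instance
  ∂[v_4,v_5,v_7] = [v_5,v_7] − [v_4,v_7] + [v_4,v_5],
  ∂[v_0,v_5,v_7] = [v_5,v_7] − [v_0,v_7] + [v_0,v_5].
As a 23×16 matrix over Z this has rank 13, with invariant factors (1,1,1,1,1,1,1,1,1,1,1,1,1).

Boundary ∂_3: C_3 → C_2 sends each 3-simplex σ to the alternating sum Σ_i (−1)^i (σ with its i-th vertex removed). For instance
  ∂[v_2,v_4,v_7,v_9] = [v_4,v_7,v_9] − [v_2,v_7,v_9] + [v_2,v_4,v_9] − [v_2,v_4,v_7],
  ∂[v_0,v_5,v_7,v_9] = [v_5,v_7,v_9] − [v_0,v_7,v_9] + [v_0,v_5,v_9] − [v_0,v_5,v_7].
This gives a 16×3 integer matrix of rank 3; reducing to Smith normal form yields diagonal entries (1,1,1).

From H_k ≅ ker(∂_k) / im(∂_{k+1}) we obtain:

  H_0: rank C_0 − rank ∂_1 = 10 − 9 = 1, and the invariant factors of ∂_1 are all 1, so H_0 ≅ Z.
  H_1: rank ker ∂_1 − rank ∂_2 = (23 − 9) − 13 = 1, and the invariant factors of ∂_2 are all 1, so H_1 ≅ Z.
  H_2: rank ker ∂_2 − rank ∂_3 = (16 − 13) − 3 = 0, and the invariant factors of ∂_3 are all 1, so H_2 ≅ 0.
  H_3: rank ker ∂_3 − rank ∂_4 = (3 − 3) − 0 = 0, and there is no ∂_4, so H_3 ≅ 0.

H_0 = Z,  H_1 = Z,  H_2 = 0,  H_3 = 0.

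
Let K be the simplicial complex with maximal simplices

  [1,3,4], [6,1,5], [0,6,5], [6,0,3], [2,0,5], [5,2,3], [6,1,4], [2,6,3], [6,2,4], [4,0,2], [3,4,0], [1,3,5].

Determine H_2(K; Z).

H_2 = 0.

K has 7 vertices, 18 edges, 12 triangles.
rank ∂_2 = 12, rank ∂_3 = 0 ⇒ b_2 = 12 − 12 − 0 = 0. So H_2 = 0.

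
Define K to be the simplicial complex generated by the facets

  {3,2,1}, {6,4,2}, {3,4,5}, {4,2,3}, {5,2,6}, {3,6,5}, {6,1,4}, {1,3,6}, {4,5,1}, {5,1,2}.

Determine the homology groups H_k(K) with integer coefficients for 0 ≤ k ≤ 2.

Order the vertices as 1 < 2 < 3 < 4 < 5 < 6. Listing each simplex with vertices in this order, K has dimension 2 with simplices:

  0-simplices (6): [1], [2], [3], [4], [5], [6]
  1-simplices (15): [1,2], [1,3], [1,4], [1,5], [1,6], [2,3], [2,4], [2,5], [2,6], [3,4], [3,5], [3,6], [4,5], [4,6], [5,6]
  2-simplices (10): [1,2,3], [1,2,5], [1,3,6], [1,4,5], [1,4,6], [2,3,4], [2,4,6], [2,5,6], [3,4,5], [3,5,6]

Hence C_0 ≅ Z^6, C_1 ≅ Z^15, C_2 ≅ Z^10.

The boundary map ∂_1: C_1 → C_0 is given by ∂[p,q] = [q] − [p].
This gives a 6×15 integer matrix of rank 5; reducing to Smith normal form yields diagonal entries (1,1,1,1,1).

The boundary map ∂_2: C_2 → C_1 acts by ∂[p,q,r] = [q,r] − [p,r] + [p,q]. For instance
  ∂[3,4,5] = [4,5] − [3,5] + [3,4],
  ∂[2,5,6] = [5,6] − [2,6] + [2,5].
The 15×10 boundary matrix has rank 10 and Smith normal form diag(1,1,1,1,1,1,1,1,1,2).

From H_k ≅ ker(∂_k) / im(∂_{k+1}) we obtain:

  H_0: rank C_0 − rank ∂_1 = 6 − 5 = 1, and the invariant factors of ∂_1 are all 1, so H_0 = Z.
  H_1: rank ker ∂_1 − rank ∂_2 = (15 − 5) − 10 = 0, and ∂_2 has invariant factor 2 > 1, so H_1 = Z/2.
  H_2: rank ker ∂_2 − rank ∂_3 = (10 − 10) − 0 = 0, and there is no ∂_3, so H_2 = 0.

As a check, the Euler characteristic is 6 − 15 + 10 = 1, which agrees with 1 − 0 + 0 = 1.

H_0 = Z,  H_1 = Z/2,  H_2 = 0.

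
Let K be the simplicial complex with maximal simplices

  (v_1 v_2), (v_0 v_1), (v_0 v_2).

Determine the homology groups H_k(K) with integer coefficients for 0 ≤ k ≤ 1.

Fix the vertex order v_0 < v_1 < v_2 and write every simplex with vertices in increasing order. Then dim K = 1 and the simplices of K are:

  0-simplices (3): [v_0], [v_1], [v_2]
  1-simplices (3): [v_0,v_1], [v_0,v_2], [v_1,v_2]

so the chain groups are C_0 ≅ Z^3, C_1 ≅ Z^3.

The boundary map ∂_1: C_1 → C_0 maps an edge to its endpoints' difference, ∂[p,q] = q − p.
The 3×3 boundary matrix has rank 2 and Smith normal form diag(1,1).

Now H_k = ker ∂_k / im ∂_{k+1}, so:

  H_0: rank C_0 − rank ∂_1 = 3 − 2 = 1, and the invariant factors of ∂_1 are all 1, so H_0 = Z.
  H_1: rank ker ∂_1 − rank ∂_2 = (3 − 2) − 0 = 1, and there is no ∂_2, so H_1 = Z.

H_0 = Z,  H_1 = Z.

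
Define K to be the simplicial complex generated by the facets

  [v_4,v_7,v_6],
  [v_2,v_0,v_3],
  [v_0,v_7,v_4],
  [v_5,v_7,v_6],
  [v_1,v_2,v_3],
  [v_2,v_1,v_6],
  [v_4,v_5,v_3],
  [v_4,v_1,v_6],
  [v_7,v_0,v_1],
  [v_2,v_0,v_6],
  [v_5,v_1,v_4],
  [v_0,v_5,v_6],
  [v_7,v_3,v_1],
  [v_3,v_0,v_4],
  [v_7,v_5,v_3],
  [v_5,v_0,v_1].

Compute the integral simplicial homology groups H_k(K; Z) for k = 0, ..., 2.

H_0 ≅ Z,  H_1 ≅ Z^2,  H_2 ≅ Z.

We work with the vertex ordering v_0 < v_1 < v_2 < v_3 < v_4 < v_5 < v_6 < v_7. The simplices of K, each written with vertices in increasing order, are:

  0-simplices (8): [v_0], [v_1], [v_2], [v_3], [v_4], [v_5], [v_6], [v_7]
  1-simplices (24): (24 of them)
  2-simplices (16): (16 of them)

so the chain groups are C_0 ≅ Z^8, C_1 ≅ Z^24, C_2 ≅ Z^16.

The boundary map ∂_1: C_1 → C_0 is given by ∂[p,q] = [q] − [p]. For instance
  ∂[v_4,v_5] = [v_5] − [v_4].
The resulting 8×24 matrix has rank 7, and its Smith normal form has invariant factors (1,1,1,1,1,1,1).

∂_2: C_2 → C_1 maps a triangle to the signed sum of its edges. For instance
  ∂[v_0,v_3,v_4] = [v_3,v_4] − [v_0,v_4] + [v_0,v_3],
  ∂[v_1,v_2,v_3] = [v_2,v_3] − [v_1,v_3] + [v_1,v_2].
This gives a 24×16 integer matrix of rank 15; reducing to Smith normal form yields diagonal entries (1,1,1,1,1,1,1,1,1,1,1,1,1,1,1).

Reading off H_k = ker ∂_k / im ∂_{k+1}:

  H_0: rank C_0 − rank ∂_1 = 8 − 7 = 1, and the invariant factors of ∂_1 are all 1, so H_0 ≅ Z.
  H_1: rank ker ∂_1 − rank ∂_2 = (24 − 7) − 15 = 2, and the invariant factors of ∂_2 are all 1, so H_1 ≅ Z^2.
  H_2: rank ker ∂_2 − rank ∂_3 = (16 − 15) − 0 = 1, and there is no ∂_3, so H_2 ≅ Z.

As a check, the Euler characteristic is 8 − 24 + 16 = 0, which agrees with 1 − 2 + 1 = 0.
(K is a triangulation of the torus T^2.)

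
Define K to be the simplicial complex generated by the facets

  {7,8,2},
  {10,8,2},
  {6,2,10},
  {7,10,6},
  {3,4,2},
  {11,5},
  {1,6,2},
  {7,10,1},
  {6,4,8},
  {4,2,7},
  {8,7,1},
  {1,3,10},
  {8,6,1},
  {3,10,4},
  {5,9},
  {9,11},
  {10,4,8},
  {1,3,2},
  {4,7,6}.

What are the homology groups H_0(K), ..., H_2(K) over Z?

H_0 = Z^2,  H_1 = Z^3,  H_2 = Z.

Take the total order 1 < 2 < 3 < 4 < 5 < 6 < 7 < 8 < 9 < 10 < 11 on the vertex set. Then K (dimension 2) consists of the simplices:

  0-simplices (11): [1], [2], [3], [4], [5], [6], [7], [8], [9], [10], [11]
  1-simplices (27): (27 of them)
  2-simplices (16): [1,2,3], [1,2,6], [1,3,10], [1,6,8], [1,7,8], [1,7,10], [2,3,4], [2,4,7], [2,6,10], [2,7,8], [2,8,10], [3,4,10], [4,6,7], [4,6,8], [4,8,10], [6,7,10]

giving chain groups C_0 ≅ Z^11, C_1 ≅ Z^27, C_2 ≅ Z^16.

∂_1: C_1 → C_0 sends each edge [p,q] (with p < q) to q − p.
The resulting 11×27 matrix has rank 9, and its Smith normal form has invariant factors (1,1,1,1,1,1,1,1,1).

Boundary ∂_2: C_2 → C_1 sends each 2-simplex [p,q,r] to [q,r] − [p,r] + [p,q]. For instance
  ∂[2,8,10] = [8,10] − [2,10] + [2,8],
  ∂[2,6,10] = [6,10] − [2,10] + [2,6].
The resulting 27×16 matrix has rank 15, and its Smith normal form has invariant factors (1,1,1,1,1,1,1,1,1,1,1,1,1,1,1).

Reading off H_k = ker ∂_k / im ∂_{k+1}:

  H_0: rank C_0 − rank ∂_1 = 11 − 9 = 2, and the invariant factors of ∂_1 are all 1, so H_0 = Z^2.
  H_1: rank ker ∂_1 − rank ∂_2 = (27 − 9) − 15 = 3, and the invariant factors of ∂_2 are all 1, so H_1 = Z^3.
  H_2: rank ker ∂_2 − rank ∂_3 = (16 − 15) − 0 = 1, and there is no ∂_3, so H_2 = Z.

As a check, the Euler characteristic is 11 − 27 + 16 = 0, which agrees with 2 − 3 + 1 = 0.
(K is a triangulation of the disjoint union of the circle S^1 and the torus T^2.)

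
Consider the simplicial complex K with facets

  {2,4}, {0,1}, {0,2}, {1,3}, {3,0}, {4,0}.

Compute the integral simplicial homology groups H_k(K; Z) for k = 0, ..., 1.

K has 5 vertices, 6 edges.
rank ∂_0 = 0, rank ∂_1 = 4 ⇒ b_0 = 5 − 0 − 4 = 1; all invariant factors of ∂_1 are 1 so no torsion. So H_0 = Z.
rank ∂_1 = 4, rank ∂_2 = 0 ⇒ b_1 = 6 − 4 − 0 = 2. So H_1 = Z^2.

H_0 = Z,  H_1 = Z^2.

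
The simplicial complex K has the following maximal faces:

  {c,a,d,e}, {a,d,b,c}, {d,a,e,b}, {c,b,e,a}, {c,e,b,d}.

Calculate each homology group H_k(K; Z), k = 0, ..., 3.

H_0 ≅ Z,  H_1 = 0,  H_2 = 0,  H_3 ≅ Z.

Order the vertices as a < b < c < d < e. Listing each simplex with vertices in this order, K has dimension 3 with simplices:

  0-simplices (5): a, b, c, d, e
  1-simplices (10): ab, ac, ad, ae, bc, bd, be, cd, ce, de
  2-simplices (10): abc, abd, abe, acd, ace, ade, bcd, bce, bde, cde
  3-simplices (5): abcd, abce, abde, acde, bcde

giving chain groups C_0 ≅ Z^5, C_1 ≅ Z^10, C_2 ≅ Z^10, C_3 ≅ Z^5.

The boundary map ∂_1: C_1 → C_0 maps an edge to its endpoints' difference, ∂[p,q] = q − p.
The 5×10 boundary matrix has rank 4 and Smith normal form diag(1,1,1,1).

∂_2: C_2 → C_1 maps a triangle to the signed sum of its edges. For instance
  ∂ace = ce − ae + ac,
  ∂abd = bd − ad + ab.
The resulting 10×10 matrix has rank 6, and its Smith normal form has invariant factors (1,1,1,1,1,1).

The boundary map ∂_3: C_3 → C_2 sends each 3-simplex σ to the alternating sum Σ_i (−1)^i (σ with its i-th vertex removed). For instance
  ∂abde = bde − ade + abe − abd,
  ∂acde = cde − ade + ace − acd.
The resulting 10×5 matrix has rank 4, and its Smith normal form has invariant factors (1,1,1,1).

From H_k ≅ ker(∂_k) / im(∂_{k+1}) we obtain:

  H_0: rank C_0 − rank ∂_1 = 5 − 4 = 1, and the invariant factors of ∂_1 are all 1, so H_0 = Z.
  H_1: rank ker ∂_1 − rank ∂_2 = (10 − 4) − 6 = 0, and the invariant factors of ∂_2 are all 1, so H_1 = 0.
  H_2: rank ker ∂_2 − rank ∂_3 = (10 − 6) − 4 = 0, and the invariant factors of ∂_3 are all 1, so H_2 = 0.
  H_3: rank ker ∂_3 − rank ∂_4 = (5 − 4) − 0 = 1, and there is no ∂_4, so H_3 = Z.

As a check, the Euler characteristic is 5 − 10 + 10 − 5 = 0, which agrees with 1 − 0 + 0 − 1 = 0.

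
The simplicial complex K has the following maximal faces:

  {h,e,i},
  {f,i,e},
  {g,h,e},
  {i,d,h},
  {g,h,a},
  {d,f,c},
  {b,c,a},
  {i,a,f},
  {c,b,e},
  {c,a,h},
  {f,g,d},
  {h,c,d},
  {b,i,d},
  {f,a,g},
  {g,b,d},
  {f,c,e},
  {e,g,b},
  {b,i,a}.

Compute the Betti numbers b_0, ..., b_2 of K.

K has 9 vertices, 27 edges, 18 triangles.
rank ∂_0 = 0, rank ∂_1 = 8 ⇒ b_0 = 9 − 0 − 8 = 1; all invariant factors of ∂_1 are 1 so no torsion. So H_0 ≅ Z.
rank ∂_1 = 8, rank ∂_2 = 17 ⇒ b_1 = 27 − 8 − 17 = 2; all invariant factors of ∂_2 are 1 so no torsion. So H_1 ≅ Z^2.
rank ∂_2 = 17, rank ∂_3 = 0 ⇒ b_2 = 18 − 17 − 0 = 1. So H_2 ≅ Z.

b_0 = 1, b_1 = 2, b_2 = 1.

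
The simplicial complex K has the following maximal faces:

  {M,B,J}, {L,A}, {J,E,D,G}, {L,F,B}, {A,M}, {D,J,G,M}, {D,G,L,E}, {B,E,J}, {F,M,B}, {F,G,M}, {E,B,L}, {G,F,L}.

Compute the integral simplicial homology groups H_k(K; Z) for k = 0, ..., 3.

Order the vertices as A < B < D < E < F < G < J < L < M. Listing each simplex with vertices in this order, K has dimension 3 with simplices:

  0-simplices (9): A, B, D, E, F, G, J, L, M
  1-simplices (22): AL, AM, BE, BF, BJ, BL, BM, DE, DG, DJ, DL, DM, EG, EJ, EL, FG, FL, FM, GJ, GL, GM, JM
  2-simplices (17): BEJ, BEL, BFL, BFM, BJM, DEG, DEJ, DEL, DGJ, DGL, DGM, DJM, EGJ, EGL, FGL, FGM, GJM
  3-simplices (3): DEGJ, DEGL, DGJM

Hence C_0 ≅ Z^9, C_1 ≅ Z^22, C_2 ≅ Z^17, C_3 ≅ Z^3.

Boundary ∂_1: C_1 → C_0 maps an edge to its endpoints' difference, ∂[p,q] = q − p. For instance
  ∂BE = E − B.
This gives a 9×22 integer matrix of rank 8; reducing to Smith normal form yields diagonal entries (1,1,1,1,1,1,1,1).

The boundary map ∂_2: C_2 → C_1 acts by ∂[p,q,r] = [q,r] − [p,r] + [p,q]. For instance
  ∂EGJ = GJ − EJ + EG,
  ∂BFL = FL − BL + BF.
The resulting 22×17 matrix has rank 13, and its Smith normal form has invariant factors (1,1,1,1,1,1,1,1,1,1,1,1,1).

The boundary map ∂_3: C_3 → C_2 sends each 3-simplex σ to the alternating sum Σ_i (−1)^i (σ with its i-th vertex removed). For instance
  ∂DGJM = GJM − DJM + DGM − DGJ,
  ∂DEGL = EGL − DGL + DEL − DEG.
The 17×3 boundary matrix has rank 3 and Smith normal form diag(1,1,1).

Now H_k = ker ∂_k / im ∂_{k+1}, so:

  H_0: rank C_0 − rank ∂_1 = 9 − 8 = 1, and the invariant factors of ∂_1 are all 1, so H_0 = Z.
  H_1: rank ker ∂_1 − rank ∂_2 = (22 − 8) − 13 = 1, and the invariant factors of ∂_2 are all 1, so H_1 = Z.
  H_2: rank ker ∂_2 − rank ∂_3 = (17 − 13) − 3 = 1, and the invariant factors of ∂_3 are all 1, so H_2 = Z.
  H_3: rank ker ∂_3 − rank ∂_4 = (3 − 3) − 0 = 0, and there is no ∂_4, so H_3 = 0.

H_0 ≅ Z,  H_1 ≅ Z,  H_2 ≅ Z,  H_3 = 0.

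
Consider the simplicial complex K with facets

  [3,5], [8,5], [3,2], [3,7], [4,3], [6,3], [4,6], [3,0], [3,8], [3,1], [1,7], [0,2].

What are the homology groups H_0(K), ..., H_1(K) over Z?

Fix the vertex order 0 < 1 < 2 < 3 < 4 < 5 < 6 < 7 < 8 and write every simplex with vertices in increasing order. Then dim K = 1 and the simplices of K are:

  0-simplices (9): [0], [1], [2], [3], [4], [5], [6], [7], [8]
  1-simplices (12): [0,2], [0,3], [1,3], [1,7], [2,3], [3,4], [3,5], [3,6], [3,7], [3,8], [4,6], [5,8]

so the chain groups are C_0 ≅ Z^9, C_1 ≅ Z^12.

∂_1: C_1 → C_0 maps an edge to its endpoints' difference, ∂[p,q] = q − p. For instance
  ∂[3,6] = [6] − [3].
This gives a 9×12 integer matrix of rank 8; reducing to Smith normal form yields diagonal entries (1,1,1,1,1,1,1,1).

Reading off H_k = ker ∂_k / im ∂_{k+1}:

  H_0: rank C_0 − rank ∂_1 = 9 − 8 = 1, and the invariant factors of ∂_1 are all 1, so H_0 = Z.
  H_1: rank ker ∂_1 − rank ∂_2 = (12 − 8) − 0 = 4, and there is no ∂_2, so H_1 = Z^4.

(K is a triangulation of a wedge of 4 circles.)

H_0 ≅ Z,  H_1 ≅ Z^4.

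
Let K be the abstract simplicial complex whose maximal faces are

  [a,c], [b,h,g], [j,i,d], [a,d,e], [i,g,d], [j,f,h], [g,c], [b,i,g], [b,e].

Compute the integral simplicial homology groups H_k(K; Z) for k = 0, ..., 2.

H_0 = Z,  H_1 = Z^3,  H_2 = 0.

Fix the vertex order a < b < c < d < e < f < g < h < i < j and write every simplex with vertices in increasing order. Then dim K = 2 and the simplices of K are:

  0-simplices (10): a, b, c, d, e, f, g, h, i, j
  1-simplices (18): ac, ad, ae, be, bg, bh, bi, cg, de, dg, di, dj, fh, fj, gh, gi, hj, ij
  2-simplices (6): ade, bgh, bgi, dgi, dij, fhj

Hence C_0 ≅ Z^10, C_1 ≅ Z^18, C_2 ≅ Z^6.

Boundary ∂_1: C_1 → C_0 sends each edge [p,q] (with p < q) to q − p.
The 10×18 boundary matrix has rank 9 and Smith normal form diag(1,1,1,1,1,1,1,1,1).

The boundary map ∂_2: C_2 → C_1 sends each 2-simplex [p,q,r] to [q,r] − [p,r] + [p,q]. For instance
  ∂bgh = gh − bh + bg,
  ∂fhj = hj − fj + fh.
As a 18×6 matrix over Z this has rank 6, with invariant factors (1,1,1,1,1,1).

From H_k ≅ ker(∂_k) / im(∂_{k+1}) we obtain:

  H_0: rank C_0 − rank ∂_1 = 10 − 9 = 1, and the invariant factors of ∂_1 are all 1, so H_0 = Z.
  H_1: rank ker ∂_1 − rank ∂_2 = (18 − 9) − 6 = 3, and the invariant factors of ∂_2 are all 1, so H_1 = Z^3.
  H_2: rank ker ∂_2 − rank ∂_3 = (6 − 6) − 0 = 0, and there is no ∂_3, so H_2 = 0.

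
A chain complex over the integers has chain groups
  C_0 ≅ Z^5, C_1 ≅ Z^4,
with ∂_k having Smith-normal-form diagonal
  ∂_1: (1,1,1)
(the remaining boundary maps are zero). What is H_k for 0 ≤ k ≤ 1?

H_0: b_0 = 5 − 0 − 3 = 2; torsion from ∂_1 factors > 1: none. So H_0 = Z^2.
H_1: b_1 = 4 − 3 − 0 = 1; torsion from ∂_2 factors > 1: none. So H_1 = Z.

H_0 = Z^2,  H_1 = Z.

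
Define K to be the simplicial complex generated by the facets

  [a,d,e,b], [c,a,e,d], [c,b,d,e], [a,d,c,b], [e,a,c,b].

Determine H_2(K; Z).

Order the vertices as a < b < c < d < e. Listing each simplex with vertices in this order, K has dimension 3 with simplices:

  0-simplices (5): a, b, c, d, e
  1-simplices (10): ab, ac, ad, ae, bc, bd, be, cd, ce, de
  2-simplices (10): abc, abd, abe, acd, ace, ade, bcd, bce, bde, cde
  3-simplices (5): abcd, abce, abde, acde, bcde

giving chain groups C_0 ≅ Z^5, C_1 ≅ Z^10, C_2 ≅ Z^10, C_3 ≅ Z^5.

Boundary ∂_1: C_1 → C_0 sends each edge [p,q] (with p < q) to q − p.
This gives a 5×10 integer matrix of rank 4; reducing to Smith normal form yields diagonal entries (1,1,1,1).

∂_2: C_2 → C_1 sends each 2-simplex [p,q,r] to [q,r] − [p,r] + [p,q]. For instance
  ∂bce = ce − be + bc,
  ∂ade = de − ae + ad.
As a 10×10 matrix over Z this has rank 6, with invariant factors (1,1,1,1,1,1).

∂_3: C_3 → C_2 sends each 3-simplex σ to the alternating sum Σ_i (−1)^i (σ with its i-th vertex removed). For instance
  ∂abcd = bcd − acd + abd − abc,
  ∂abde = bde − ade + abe − abd.
This gives a 10×5 integer matrix of rank 4; reducing to Smith normal form yields diagonal entries (1,1,1,1).

Reading off H_k = ker ∂_k / im ∂_{k+1}:

  H_2: rank ker ∂_2 − rank ∂_3 = (10 − 6) − 4 = 0, and the invariant factors of ∂_3 are all 1, so H_2 = 0.

H_2 = 0.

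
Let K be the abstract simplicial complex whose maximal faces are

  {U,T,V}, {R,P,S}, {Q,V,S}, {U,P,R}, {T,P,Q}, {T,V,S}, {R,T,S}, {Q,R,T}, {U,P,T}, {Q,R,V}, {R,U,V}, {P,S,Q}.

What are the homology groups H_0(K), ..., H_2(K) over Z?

H_0 ≅ Z,  H_1 ≅ Z/2,  H_2 = 0.

We work with the vertex ordering P < Q < R < S < T < U < V. The simplices of K, each written with vertices in increasing order, are:

  0-simplices (7): P, Q, R, S, T, U, V
  1-simplices (18): PQ, PR, PS, PT, PU, QR, QS, QT, QV, RS, RT, RU, RV, ST, SV, TU, TV, UV
  2-simplices (12): PQS, PQT, PRS, PRU, PTU, QRT, QRV, QSV, RST, RUV, STV, TUV

Hence C_0 ≅ Z^7, C_1 ≅ Z^18, C_2 ≅ Z^12.

The boundary map ∂_1: C_1 → C_0 maps an edge to its endpoints' difference, ∂[p,q] = q − p. For instance
  ∂RS = S − R.
The resulting 7×18 matrix has rank 6, and its Smith normal form has invariant factors (1,1,1,1,1,1).

The boundary map ∂_2: C_2 → C_1 sends each 2-simplex [p,q,r] to [q,r] − [p,r] + [p,q]. For instance
  ∂QRT = RT − QT + QR,
  ∂QSV = SV − QV + QS.
As a 18×12 matrix over Z this has rank 12, with invariant factors (1,1,1,1,1,1,1,1,1,1,1,2).

Reading off H_k = ker ∂_k / im ∂_{k+1}:

  H_0: rank C_0 − rank ∂_1 = 7 − 6 = 1, and the invariant factors of ∂_1 are all 1, so H_0 = Z.
  H_1: rank ker ∂_1 − rank ∂_2 = (18 − 6) − 12 = 0, and ∂_2 has invariant factor 2 > 1, so H_1 = Z/2.
  H_2: rank ker ∂_2 − rank ∂_3 = (12 − 12) − 0 = 0, and there is no ∂_3, so H_2 = 0.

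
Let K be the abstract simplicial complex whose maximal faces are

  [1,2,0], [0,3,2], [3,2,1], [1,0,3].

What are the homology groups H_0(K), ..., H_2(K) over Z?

H_0 = Z,  H_1 = 0,  H_2 = Z.

We work with the vertex ordering 0 < 1 < 2 < 3. The simplices of K, each written with vertices in increasing order, are:

  0-simplices (4): [0], [1], [2], [3]
  1-simplices (6): [0,1], [0,2], [0,3], [1,2], [1,3], [2,3]
  2-simplices (4): [0,1,2], [0,1,3], [0,2,3], [1,2,3]

giving chain groups C_0 ≅ Z^4, C_1 ≅ Z^6, C_2 ≅ Z^4.

Boundary ∂_1: C_1 → C_0 maps an edge to its endpoints' difference, ∂[p,q] = q − p.
The 4×6 boundary matrix has rank 3 and Smith normal form diag(1,1,1).

Boundary ∂_2: C_2 → C_1 sends each 2-simplex [p,q,r] to [q,r] − [p,r] + [p,q]. For instance
  ∂[0,1,2] = [1,2] − [0,2] + [0,1],
  ∂[1,2,3] = [2,3] − [1,3] + [1,2].
This gives a 6×4 integer matrix of rank 3; reducing to Smith normal form yields diagonal entries (1,1,1).

Reading off H_k = ker ∂_k / im ∂_{k+1}:

  H_0: rank C_0 − rank ∂_1 = 4 − 3 = 1, and the invariant factors of ∂_1 are all 1, so H_0 = Z.
  H_1: rank ker ∂_1 − rank ∂_2 = (6 − 3) − 3 = 0, and the invariant factors of ∂_2 are all 1, so H_1 = 0.
  H_2: rank ker ∂_2 − rank ∂_3 = (4 − 3) − 0 = 1, and there is no ∂_3, so H_2 = Z.

As a check, the Euler characteristic is 4 − 6 + 4 = 2, which agrees with 1 − 0 + 1 = 2.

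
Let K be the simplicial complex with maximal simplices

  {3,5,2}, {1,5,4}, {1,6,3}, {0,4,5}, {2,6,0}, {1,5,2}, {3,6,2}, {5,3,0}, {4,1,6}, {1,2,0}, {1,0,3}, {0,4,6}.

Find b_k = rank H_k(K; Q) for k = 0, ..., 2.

b_0 = 1, b_1 = 0, b_2 = 0.

K has 7 vertices, 18 edges, 12 triangles.
rank ∂_0 = 0, rank ∂_1 = 6 ⇒ b_0 = 7 − 0 − 6 = 1; all invariant factors of ∂_1 are 1 so no torsion. So H_0 = Z.
rank ∂_1 = 6, rank ∂_2 = 12 ⇒ b_1 = 18 − 6 − 12 = 0; ∂_2 has invariant factor(s) [2] giving torsion. So H_1 = Z/2.
rank ∂_2 = 12, rank ∂_3 = 0 ⇒ b_2 = 12 − 12 − 0 = 0. So H_2 = 0.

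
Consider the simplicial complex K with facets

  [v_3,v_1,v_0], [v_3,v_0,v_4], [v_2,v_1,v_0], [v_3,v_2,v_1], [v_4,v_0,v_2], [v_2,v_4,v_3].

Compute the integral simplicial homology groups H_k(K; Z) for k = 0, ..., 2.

We work with the vertex ordering v_0 < v_1 < v_2 < v_3 < v_4. The simplices of K, each written with vertices in increasing order, are:

  0-simplices (5): [v_0], [v_1], [v_2], [v_3], [v_4]
  1-simplices (9): [v_0,v_1], [v_0,v_2], [v_0,v_3], [v_0,v_4], [v_1,v_2], [v_1,v_3], [v_2,v_3], [v_2,v_4], [v_3,v_4]
  2-simplices (6): [v_0,v_1,v_2], [v_0,v_1,v_3], [v_0,v_2,v_4], [v_0,v_3,v_4], [v_1,v_2,v_3], [v_2,v_3,v_4]

giving chain groups C_0 ≅ Z^5, C_1 ≅ Z^9, C_2 ≅ Z^6.

Boundary ∂_1: C_1 → C_0 sends each edge [p,q] (with p < q) to q − p. For instance
  ∂[v_2,v_4] = [v_4] − [v_2].
This gives a 5×9 integer matrix of rank 4; reducing to Smith normal form yields diagonal entries (1,1,1,1).

∂_2: C_2 → C_1 maps a triangle to the signed sum of its edges. For instance
  ∂[v_0,v_3,v_4] = [v_3,v_4] − [v_0,v_4] + [v_0,v_3],
  ∂[v_0,v_1,v_3] = [v_1,v_3] − [v_0,v_3] + [v_0,v_1].
This gives a 9×6 integer matrix of rank 5; reducing to Smith normal form yields diagonal entries (1,1,1,1,1).

Now H_k = ker ∂_k / im ∂_{k+1}, so:

  H_0: rank C_0 − rank ∂_1 = 5 − 4 = 1, and the invariant factors of ∂_1 are all 1, so H_0 = Z.
  H_1: rank ker ∂_1 − rank ∂_2 = (9 − 4) − 5 = 0, and the invariant factors of ∂_2 are all 1, so H_1 = 0.
  H_2: rank ker ∂_2 − rank ∂_3 = (6 − 5) − 0 = 1, and there is no ∂_3, so H_2 = Z.

H_0 ≅ Z,  H_1 = 0,  H_2 ≅ Z.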